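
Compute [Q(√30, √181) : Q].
[Q(√30, √181) : Q] = 4

[Q(√30):Q] = 2 (min poly x^2 - 30, irreducible since 30 is squarefree > 1). For the top step, suppose √181 ∈ Q(√30), say √181 = c + d√30 with c, d ∈ Q. Squaring: 181 = c^2 + 30d^2 + 2cd√30. Since √30 ∉ Q this forces 2cd = 0. If d = 0 then √181 = c ∈ Q, contradicting 181 squarefree > 1. If c = 0 then 181 = 30d^2, so 30·181 = (30d)^2 is a perfect square in Q — but 30·181 = 5430 is not a perfect square (since 30 and 181 are distinct squarefree integers). Contradiction. Hence √181 ∉ Q(√30), so x^2 - 181 stays irreducible over Q(√30) and [Q(√30, √181) : Q(√30)] = 2. By the tower law, [Q(√30, √181) : Q] = 2 · 2 = 4.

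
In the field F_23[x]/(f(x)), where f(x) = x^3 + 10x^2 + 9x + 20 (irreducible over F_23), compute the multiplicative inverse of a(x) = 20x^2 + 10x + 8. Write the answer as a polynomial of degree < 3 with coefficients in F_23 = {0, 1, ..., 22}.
a(x)^(-1) ≡ 14x^2 + 10x + 17 (mod f(x))

Since f is irreducible over F_23, F_23[x]/(f) is a field and a(x) ≠ 0 has an inverse. Apply the extended Euclidean algorithm to f(x) and a(x) in F_23[x]: f(x) = (15x + 16)·a(x) + (5x + 7);  a(x) = (4x + 1)·(5x + 7) + (1). The last nonzero remainder is the constant 1 = gcd(f, a) in F_23. Back-substituting through the division chain expresses 1 = s(x)·a(x) + t(x)·f(x) with s(x) ≡ 14x^2 + 10x + 17 (mod f), so a(x)^(-1) ≡ s(x) = 14x^2 + 10x + 17 (mod f). Check: (20x^2 + 10x + 8)·(14x^2 + 10x + 17) = 4x^4 + 18x^3 + 20x + 21 ≡ 1 (mod x^3 + 10x^2 + 9x + 20).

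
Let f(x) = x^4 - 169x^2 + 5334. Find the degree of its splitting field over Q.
[K : Q] = 4

Solving the quadratic in x^2: x^2 = (169 ± √(169^2 - 4·5334))/2 = (169 ± √7225)/2 = (169 ± 85)/2, giving x^2 = 127 or x^2 = 42. So f(x) = (x^2 - 127)(x^2 - 42) and the roots of f are ±√127, ±√42. Hence the splitting field is K = Q(√127, √42). Since 127 and 42 are distinct squarefree integers > 1, their product 5334 is not a perfect square, so √42 ∉ Q(√127). By the tower law [K:Q] = [Q(√127,√42):Q(√127)] · [Q(√127):Q] = 2 · 2 = 4.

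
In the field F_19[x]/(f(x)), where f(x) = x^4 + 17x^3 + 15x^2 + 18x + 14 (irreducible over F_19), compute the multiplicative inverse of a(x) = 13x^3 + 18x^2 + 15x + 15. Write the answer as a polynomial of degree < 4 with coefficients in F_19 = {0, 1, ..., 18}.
a(x)^(-1) ≡ 5x^3 + 12x^2 + 6x + 16 (mod f(x))

Since f is irreducible over F_19, F_19[x]/(f) is a field and a(x) ≠ 0 has an inverse. Apply the extended Euclidean algorithm to f(x) and a(x) in F_19[x]: f(x) = (3x + 3)·a(x) + (11x^2 + 4x + 7);  a(x) = (15x + 10)·(11x^2 + 4x + 7) + (3x + 2);  (11x^2 + 4x + 7) = (10x + 1)·(3x + 2) + (5). The last nonzero remainder is the constant 5 = gcd(f, a) in F_19. Back-substituting through the division chain expresses 5 = s(x)·a(x) + t(x)·f(x) with s(x) ≡ 6x^3 + 3x^2 + 11x + 4 (mod f), so (6x^3 + 3x^2 + 11x + 4)·a(x) ≡ 5 (mod f). Multiplying by 5^(-1) ≡ 4 in F_19 gives a(x)^(-1) ≡ 4·(6x^3 + 3x^2 + 11x + 4) ≡ 5x^3 + 12x^2 + 6x + 16 (mod f). Check: (13x^3 + 18x^2 + 15x + 15)·(5x^3 + 12x^2 + 6x + 16) = 8x^6 + 18x^5 + 8x^4 + x^3 + 7x^2 + 7x + 12 ≡ 1 (mod x^4 + 17x^3 + 15x^2 + 18x + 14).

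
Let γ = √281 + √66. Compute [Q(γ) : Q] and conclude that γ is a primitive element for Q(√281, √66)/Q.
[Q(γ) : Q] = 4 (equivalently, Q(γ) = Q(√281, √66))

Obviously Q(γ) ⊆ Q(√281, √66), and [Q(√281, √66):Q] = 4 (since 281, 66 are distinct squarefree integers > 1 with 18546 not a perfect square). To show equality we compute the minimal polynomial of γ. From γ = √281 + √66: γ^2 = 281 + 2√(18546) + 66 = 347 + 2√(18546), so γ^2 - 347 = 2√(18546); squaring, (γ^2 - 347)^2 = 4·18546, i.e. γ^4 - 694γ^2 + 120409 - 74184 = 0, i.e. γ^4 - 694γ^2 + 46225 = 0. So γ is a root of x^4 - 694x^2 + 46225. This polynomial is irreducible over Q: it has no rational root (each ±√281 ± √66 is irrational), and any factorization into two quadratics over Q would force √(18546) ∈ Q (pairing opposite roots) or √281, √66 ∈ Q (other pairings), all impossible. Hence [Q(γ):Q] = 4 = [Q(√281, √66):Q], so Q(γ) = Q(√281, √66).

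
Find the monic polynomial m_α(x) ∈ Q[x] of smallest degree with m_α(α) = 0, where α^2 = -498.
m_α(x) = x^2 + 498

α satisfies α^2 + 498 = 0, so x^2 + 498 annihilates α. Since d = -498 is squarefree and ≠ 1, it is not a perfect square in Q, so x^2 + 498 has no rational root and is therefore irreducible over Q (a degree-2 polynomial over a field is irreducible iff it has no root). Hence m_α(x) = x^2 + 498.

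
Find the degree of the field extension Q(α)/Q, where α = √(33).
[Q(α):Q] = 2

[Q(α):Q] equals the degree of the minimal polynomial of α. Here α^2 = 33 and x^2 - 33 is irreducible (d = 33 is squarefree, ≠ 1, hence not a square), so deg(m_α) = 2. Thus [Q(α):Q] = 2.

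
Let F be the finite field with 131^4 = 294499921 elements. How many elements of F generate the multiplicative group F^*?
There are φ(294499920) = 65894400 primitive elements

F_q^* is cyclic of order q - 1 = 294499920. A cyclic group of order m has exactly φ(m) generators. Here m = 294499920 = 2^4 · 3 · 5 · 11 · 13 · 8581, so the number of primitive elements is φ(294499920) = 65894400.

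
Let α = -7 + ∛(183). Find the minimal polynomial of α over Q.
m_α(x) = x^3 + 21x^2 + 147x + 160

Set β = α + 7 = ∛(183), so β^3 = 183. Then (α + 7)^3 - 183 = 0, i.e. α is a root of g(x) = (x + 7)^3 - 183 = x^3 + 21x^2 + 147x + 160. Since g(x) = h(x + 7) where h(x) = x^3 - 183, and h is irreducible over Q (because 183 is not a perfect cube, so h has no rational root, and a monic cubic with no rational root is irreducible), g is also irreducible (irreducibility is preserved under the substitution x → x + 7). Hence m_α(x) = x^3 + 21x^2 + 147x + 160.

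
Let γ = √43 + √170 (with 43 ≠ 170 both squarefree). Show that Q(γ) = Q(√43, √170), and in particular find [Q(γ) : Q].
[Q(γ) : Q] = 4 (equivalently, Q(γ) = Q(√43, √170))

Obviously Q(γ) ⊆ Q(√43, √170), and [Q(√43, √170):Q] = 4 (since 43, 170 are distinct squarefree integers > 1 with 7310 not a perfect square). To show equality we compute the minimal polynomial of γ. From γ = √43 + √170: γ^2 = 43 + 2√(7310) + 170 = 213 + 2√(7310), so γ^2 - 213 = 2√(7310); squaring, (γ^2 - 213)^2 = 4·7310, i.e. γ^4 - 426γ^2 + 45369 - 29240 = 0, i.e. γ^4 - 426γ^2 + 16129 = 0. So γ is a root of x^4 - 426x^2 + 16129. This polynomial is irreducible over Q: it has no rational root (each ±√43 ± √170 is irrational), and any factorization into two quadratics over Q would force √(7310) ∈ Q (pairing opposite roots) or √43, √170 ∈ Q (other pairings), all impossible. Hence [Q(γ):Q] = 4 = [Q(√43, √170):Q], so Q(γ) = Q(√43, √170).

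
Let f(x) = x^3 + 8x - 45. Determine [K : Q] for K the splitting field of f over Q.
[K : Q] = 6

By the rational root test, any rational root of the monic integer polynomial f(x) = x^3 + 8x - 45 must be an integer dividing the constant term -45, i.e. one of ±{1, 3, 5, 9, 15, 45}. Evaluating: f(1) = -36, f(-1) = -54, f(3) = 6, f(-3) = -96, f(5) = 120, f(-5) = -210, f(9) = 756, f(-9) = -846, f(15) = 3450, f(-15) = -3540, f(45) = 91440, f(-45) = -91530; none is 0, so f has no rational root and is therefore irreducible over Q (a cubic with no linear factor over a field is irreducible). For an irreducible cubic, the Galois group is A_3 or S_3 according as the discriminant disc(f) = -4a^3 - 27b^2 = -4·(8)^3 - 27·(-45)^2 = -56723 is or is not a square in Q. Here disc(f) = -56723 is not a perfect square in Q, so the Galois group of f over Q is not contained in A_3 and must be all of S_3. The splitting field has degree |S_3| = 6 over Q, so [K : Q] = 6.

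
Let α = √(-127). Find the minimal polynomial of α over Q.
m_α(x) = x^2 + 127

α satisfies α^2 + 127 = 0, so x^2 + 127 annihilates α. Since d = -127 is squarefree and ≠ 1, it is not a perfect square in Q, so x^2 + 127 has no rational root and is therefore irreducible over Q (a degree-2 polynomial over a field is irreducible iff it has no root). Hence m_α(x) = x^2 + 127.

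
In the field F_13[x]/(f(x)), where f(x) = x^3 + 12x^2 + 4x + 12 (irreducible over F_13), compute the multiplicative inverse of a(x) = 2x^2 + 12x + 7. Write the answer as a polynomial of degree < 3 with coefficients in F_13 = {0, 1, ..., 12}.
a(x)^(-1) ≡ 2x^2 + 5x + 4 (mod f(x))

Since f is irreducible over F_13, F_13[x]/(f) is a field and a(x) ≠ 0 has an inverse. Apply the extended Euclidean algorithm to f(x) and a(x) in F_13[x]: f(x) = (7x + 3)·a(x) + (10x + 4);  a(x) = (8x + 11)·(10x + 4) + (2). The last nonzero remainder is the constant 2 = gcd(f, a) in F_13. Back-substituting through the division chain expresses 2 = s(x)·a(x) + t(x)·f(x) with s(x) ≡ 4x^2 + 10x + 8 (mod f), so (4x^2 + 10x + 8)·a(x) ≡ 2 (mod f). Multiplying by 2^(-1) ≡ 7 in F_13 gives a(x)^(-1) ≡ 7·(4x^2 + 10x + 8) ≡ 2x^2 + 5x + 4 (mod f). Check: (2x^2 + 12x + 7)·(2x^2 + 5x + 4) = 4x^4 + 8x^3 + 4x^2 + 5x + 2 ≡ 1 (mod x^3 + 12x^2 + 4x + 12).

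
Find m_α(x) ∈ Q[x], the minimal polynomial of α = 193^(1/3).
m_α(x) = x^3 - 193

α satisfies α^3 = 193, so x^3 - 193 annihilates α. By the rational root test, a rational root p/q (in lowest terms) of x^3 - 193 would satisfy p^3 = 193 q^3, forcing q = 1 and p^3 = 193; but 193 is not a perfect cube, contradiction. A monic cubic over Q with no rational root is irreducible (any nontrivial factorization would include a linear factor). Hence x^3 - 193 is the minimal polynomial of α, and in particular [Q(α):Q] = 3.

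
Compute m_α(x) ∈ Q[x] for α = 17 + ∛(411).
m_α(x) = x^3 - 51x^2 + 867x - 5324

Set β = α - 17 = ∛(411), so β^3 = 411. Then (α - 17)^3 - 411 = 0, i.e. α is a root of g(x) = (x - 17)^3 - 411 = x^3 - 51x^2 + 867x - 5324. Since g(x) = h(x - 17) where h(x) = x^3 - 411, and h is irreducible over Q (because 411 is not a perfect cube, so h has no rational root, and a monic cubic with no rational root is irreducible), g is also irreducible (irreducibility is preserved under the substitution x → x - 17). Hence m_α(x) = x^3 - 51x^2 + 867x - 5324.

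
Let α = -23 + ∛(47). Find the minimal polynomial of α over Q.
m_α(x) = x^3 + 69x^2 + 1587x + 12120

Set β = α + 23 = ∛(47), so β^3 = 47. Then (α + 23)^3 - 47 = 0, i.e. α is a root of g(x) = (x + 23)^3 - 47 = x^3 + 69x^2 + 1587x + 12120. Since g(x) = h(x + 23) where h(x) = x^3 - 47, and h is irreducible over Q (because 47 is not a perfect cube, so h has no rational root, and a monic cubic with no rational root is irreducible), g is also irreducible (irreducibility is preserved under the substitution x → x + 23). Hence m_α(x) = x^3 + 69x^2 + 1587x + 12120.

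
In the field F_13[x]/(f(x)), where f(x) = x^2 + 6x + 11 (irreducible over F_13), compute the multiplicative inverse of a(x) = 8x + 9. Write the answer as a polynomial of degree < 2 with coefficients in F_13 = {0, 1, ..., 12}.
a(x)^(-1) ≡ 9x (mod f(x))

Since f is irreducible over F_13, F_13[x]/(f) is a field and a(x) ≠ 0 has an inverse. Apply the extended Euclidean algorithm to f(x) and a(x) in F_13[x]: f(x) = (5x)·a(x) + (11). The last nonzero remainder is the constant 11 = gcd(f, a) in F_13. Back-substituting through the division chain expresses 11 = s(x)·a(x) + t(x)·f(x) with s(x) ≡ 8x (mod f), so (8x)·a(x) ≡ 11 (mod f). Multiplying by 11^(-1) ≡ 6 in F_13 gives a(x)^(-1) ≡ 6·(8x) ≡ 9x (mod f). Check: (8x + 9)·(9x) = 7x^2 + 3x ≡ 1 (mod x^2 + 6x + 11).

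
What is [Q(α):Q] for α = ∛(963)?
[Q(α):Q] = 3

The minimal polynomial of α is x^3 - 963, irreducible over Q since 963 is not a perfect cube (so x^3 - 963 has no rational root). Hence [Q(α):Q] = deg(m_α) = 3.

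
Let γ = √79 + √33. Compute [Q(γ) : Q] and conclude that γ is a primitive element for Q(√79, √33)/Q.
[Q(γ) : Q] = 4 (equivalently, Q(γ) = Q(√79, √33))

Obviously Q(γ) ⊆ Q(√79, √33), and [Q(√79, √33):Q] = 4 (since 79, 33 are distinct squarefree integers > 1 with 2607 not a perfect square). To show equality we compute the minimal polynomial of γ. From γ = √79 + √33: γ^2 = 79 + 2√(2607) + 33 = 112 + 2√(2607), so γ^2 - 112 = 2√(2607); squaring, (γ^2 - 112)^2 = 4·2607, i.e. γ^4 - 224γ^2 + 12544 - 10428 = 0, i.e. γ^4 - 224γ^2 + 2116 = 0. So γ is a root of x^4 - 224x^2 + 2116. This polynomial is irreducible over Q: it has no rational root (each ±√79 ± √33 is irrational), and any factorization into two quadratics over Q would force √(2607) ∈ Q (pairing opposite roots) or √79, √33 ∈ Q (other pairings), all impossible. Hence [Q(γ):Q] = 4 = [Q(√79, √33):Q], so Q(γ) = Q(√79, √33).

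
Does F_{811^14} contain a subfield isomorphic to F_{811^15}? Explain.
No: F_{811^15} is not a subfield of F_{811^14}

F_{p^m} embeds in F_{p^n} iff m | n. Here 15 ∤ 14 (since 14 = 0·15 + 14 with remainder 14 ≠ 0), so F_{811^15} is not a subfield of F_{811^14}. Equivalently: if it were, the tower law would give 15 = [F_{811^15}:F_811] dividing [F_{811^14}:F_811] = 14, contradiction.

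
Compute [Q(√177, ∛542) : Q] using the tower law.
[Q(√177, ∛542) : Q] = 6

Let L = Q(√177, ∛542). Since Q(√177) ⊂ L and [Q(√177):Q] = 2, the tower law gives 2 | [L:Q]. Likewise Q(∛542) ⊂ L with [Q(∛542):Q] = 3 (because 542 is not a perfect cube), so 3 | [L:Q]. As gcd(2,3) = 1, [L:Q] is divisible by 6. Conversely L is generated over Q by √177 and ∛542, so [L:Q] ≤ 2·3 = 6. Therefore [Q(√177, ∛542) : Q] = 6.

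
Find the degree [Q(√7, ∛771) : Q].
[Q(√7, ∛771) : Q] = 6

Let L = Q(√7, ∛771). Since Q(√7) ⊂ L and [Q(√7):Q] = 2, the tower law gives 2 | [L:Q]. Likewise Q(∛771) ⊂ L with [Q(∛771):Q] = 3 (because 771 is not a perfect cube), so 3 | [L:Q]. As gcd(2,3) = 1, [L:Q] is divisible by 6. Conversely L is generated over Q by √7 and ∛771, so [L:Q] ≤ 2·3 = 6. Therefore [Q(√7, ∛771) : Q] = 6.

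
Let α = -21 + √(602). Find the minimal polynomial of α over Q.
m_α(x) = x^2 + 42x - 161

From α + 21 = √(602), squaring gives (α + 21)^2 = 602, i.e. α^2 + 42α + 441 = 602, so α^2 + 42α - 161 = 0. The discriminant of x^2 + 42x - 161 is (42)^2 - 4·(-161) = 1764 + 644 = 2408, and 4·(602) is not a perfect square in Q since 602 is squarefree and ≠ 1. Hence x^2 + 42x - 161 is irreducible over Q and is the minimal polynomial of α.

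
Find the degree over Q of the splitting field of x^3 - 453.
[K : Q] = 6

The roots of x^3 - 453 are ∛453, ω∛453, ω^2∛453 where ω = e^(2πi/3) is a primitive cube root of unity, so K = Q(∛453, ω). Now [Q(∛453):Q] = 3 (since 453 is not a perfect cube, x^3 - 453 is irreducible) and [Q(ω):Q] = 2. Both 2 and 3 divide [K:Q], and [K:Q] ≤ 3·2 = 6, so [K:Q] = 6. (Equivalently: Q(∛453) ⊂ R but ω ∉ R, so [K : Q(∛453)] = 2.)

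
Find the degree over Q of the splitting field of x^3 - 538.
[K : Q] = 6

The roots of x^3 - 538 are ∛538, ω∛538, ω^2∛538 where ω = e^(2πi/3) is a primitive cube root of unity, so K = Q(∛538, ω). Now [Q(∛538):Q] = 3 (since 538 is not a perfect cube, x^3 - 538 is irreducible) and [Q(ω):Q] = 2. Both 2 and 3 divide [K:Q], and [K:Q] ≤ 3·2 = 6, so [K:Q] = 6. (Equivalently: Q(∛538) ⊂ R but ω ∉ R, so [K : Q(∛538)] = 2.)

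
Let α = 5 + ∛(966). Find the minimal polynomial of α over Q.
m_α(x) = x^3 - 15x^2 + 75x - 1091

Set β = α - 5 = ∛(966), so β^3 = 966. Then (α - 5)^3 - 966 = 0, i.e. α is a root of g(x) = (x - 5)^3 - 966 = x^3 - 15x^2 + 75x - 1091. Since g(x) = h(x - 5) where h(x) = x^3 - 966, and h is irreducible over Q (because 966 is not a perfect cube, so h has no rational root, and a monic cubic with no rational root is irreducible), g is also irreducible (irreducibility is preserved under the substitution x → x - 5). Hence m_α(x) = x^3 - 15x^2 + 75x - 1091.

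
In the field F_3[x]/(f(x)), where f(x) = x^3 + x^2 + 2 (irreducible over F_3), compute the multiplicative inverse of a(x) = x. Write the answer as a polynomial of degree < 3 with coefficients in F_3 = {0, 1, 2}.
a(x)^(-1) ≡ x^2 + x (mod f(x))

Since f is irreducible over F_3, F_3[x]/(f) is a field and a(x) ≠ 0 has an inverse. Apply the extended Euclidean algorithm to f(x) and a(x) in F_3[x]: f(x) = (x^2 + x)·a(x) + (2). The last nonzero remainder is the constant 2 = gcd(f, a) in F_3. Back-substituting through the division chain expresses 2 = s(x)·a(x) + t(x)·f(x) with s(x) ≡ 2x^2 + 2x (mod f), so (2x^2 + 2x)·a(x) ≡ 2 (mod f). Multiplying by 2^(-1) ≡ 2 in F_3 gives a(x)^(-1) ≡ 2·(2x^2 + 2x) ≡ x^2 + x (mod f). Check: (x)·(x^2 + x) = x^3 + x^2 ≡ 1 (mod x^3 + x^2 + 2).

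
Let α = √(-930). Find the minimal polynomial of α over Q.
m_α(x) = x^2 + 930

α satisfies α^2 + 930 = 0, so x^2 + 930 annihilates α. Since d = -930 is squarefree and ≠ 1, it is not a perfect square in Q, so x^2 + 930 has no rational root and is therefore irreducible over Q (a degree-2 polynomial over a field is irreducible iff it has no root). Hence m_α(x) = x^2 + 930.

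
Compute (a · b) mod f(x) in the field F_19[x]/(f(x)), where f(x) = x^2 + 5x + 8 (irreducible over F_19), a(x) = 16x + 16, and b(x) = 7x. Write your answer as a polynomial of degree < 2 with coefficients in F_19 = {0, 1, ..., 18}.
a · b ≡ 8x + 16 (mod f(x))

Multiply in F_19[x]: a(x)·b(x) = (16x + 16)·(7x) = 17x^2 + 17x. This has degree ≥ 2, so divide by f(x) over F_19: 17x^2 + 17x = (17)·(x^2 + 5x + 8) + (8x + 16). Hence a·b ≡ 8x + 16 (mod f). (F_19[x]/(f) is a field with 19^2 = 361 elements since f is irreducible of degree 2.)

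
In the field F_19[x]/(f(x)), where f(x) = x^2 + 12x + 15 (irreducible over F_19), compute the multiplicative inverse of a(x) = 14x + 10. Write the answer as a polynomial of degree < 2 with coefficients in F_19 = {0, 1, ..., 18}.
a(x)^(-1) ≡ 16x + 15 (mod f(x))

Since f is irreducible over F_19, F_19[x]/(f) is a field and a(x) ≠ 0 has an inverse. Apply the extended Euclidean algorithm to f(x) and a(x) in F_19[x]: f(x) = (15x + 1)·a(x) + (5). The last nonzero remainder is the constant 5 = gcd(f, a) in F_19. Back-substituting through the division chain expresses 5 = s(x)·a(x) + t(x)·f(x) with s(x) ≡ 4x + 18 (mod f), so (4x + 18)·a(x) ≡ 5 (mod f). Multiplying by 5^(-1) ≡ 4 in F_19 gives a(x)^(-1) ≡ 4·(4x + 18) ≡ 16x + 15 (mod f). Check: (14x + 10)·(16x + 15) = 15x^2 + 9x + 17 ≡ 1 (mod x^2 + 12x + 15).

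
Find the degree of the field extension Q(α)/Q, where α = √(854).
[Q(α):Q] = 2

[Q(α):Q] equals the degree of the minimal polynomial of α. Here α^2 = 854 and x^2 - 854 is irreducible (d = 854 is squarefree, ≠ 1, hence not a square), so deg(m_α) = 2. Thus [Q(α):Q] = 2.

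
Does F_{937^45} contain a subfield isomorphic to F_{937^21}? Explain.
No: F_{937^21} is not a subfield of F_{937^45}

F_{p^m} embeds in F_{p^n} iff m | n. Here 21 ∤ 45 (since 45 = 2·21 + 3 with remainder 3 ≠ 0), so F_{937^21} is not a subfield of F_{937^45}. Equivalently: if it were, the tower law would give 21 = [F_{937^21}:F_937] dividing [F_{937^45}:F_937] = 45, contradiction.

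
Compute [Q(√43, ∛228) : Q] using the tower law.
[Q(√43, ∛228) : Q] = 6

Let L = Q(√43, ∛228). Since Q(√43) ⊂ L and [Q(√43):Q] = 2, the tower law gives 2 | [L:Q]. Likewise Q(∛228) ⊂ L with [Q(∛228):Q] = 3 (because 228 is not a perfect cube), so 3 | [L:Q]. As gcd(2,3) = 1, [L:Q] is divisible by 6. Conversely L is generated over Q by √43 and ∛228, so [L:Q] ≤ 2·3 = 6. Therefore [Q(√43, ∛228) : Q] = 6.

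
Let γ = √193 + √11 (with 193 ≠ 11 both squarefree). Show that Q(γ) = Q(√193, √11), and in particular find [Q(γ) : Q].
[Q(γ) : Q] = 4 (equivalently, Q(γ) = Q(√193, √11))

Obviously Q(γ) ⊆ Q(√193, √11), and [Q(√193, √11):Q] = 4 (since 193, 11 are distinct squarefree integers > 1 with 2123 not a perfect square). To show equality we compute the minimal polynomial of γ. From γ = √193 + √11: γ^2 = 193 + 2√(2123) + 11 = 204 + 2√(2123), so γ^2 - 204 = 2√(2123); squaring, (γ^2 - 204)^2 = 4·2123, i.e. γ^4 - 408γ^2 + 41616 - 8492 = 0, i.e. γ^4 - 408γ^2 + 33124 = 0. So γ is a root of x^4 - 408x^2 + 33124. This polynomial is irreducible over Q: it has no rational root (each ±√193 ± √11 is irrational), and any factorization into two quadratics over Q would force √(2123) ∈ Q (pairing opposite roots) or √193, √11 ∈ Q (other pairings), all impossible. Hence [Q(γ):Q] = 4 = [Q(√193, √11):Q], so Q(γ) = Q(√193, √11).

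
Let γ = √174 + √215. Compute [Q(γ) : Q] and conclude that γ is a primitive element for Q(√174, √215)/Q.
[Q(γ) : Q] = 4 (equivalently, Q(γ) = Q(√174, √215))

Obviously Q(γ) ⊆ Q(√174, √215), and [Q(√174, √215):Q] = 4 (since 174, 215 are distinct squarefree integers > 1 with 37410 not a perfect square). To show equality we compute the minimal polynomial of γ. From γ = √174 + √215: γ^2 = 174 + 2√(37410) + 215 = 389 + 2√(37410), so γ^2 - 389 = 2√(37410); squaring, (γ^2 - 389)^2 = 4·37410, i.e. γ^4 - 778γ^2 + 151321 - 149640 = 0, i.e. γ^4 - 778γ^2 + 1681 = 0. So γ is a root of x^4 - 778x^2 + 1681. This polynomial is irreducible over Q: it has no rational root (each ±√174 ± √215 is irrational), and any factorization into two quadratics over Q would force √(37410) ∈ Q (pairing opposite roots) or √174, √215 ∈ Q (other pairings), all impossible. Hence [Q(γ):Q] = 4 = [Q(√174, √215):Q], so Q(γ) = Q(√174, √215).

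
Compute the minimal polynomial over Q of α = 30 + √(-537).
m_α(x) = x^2 - 60x + 1437

From α - 30 = √(-537), squaring gives (α - 30)^2 = -537, i.e. α^2 - 60α + 900 = -537, so α^2 - 60α + 1437 = 0. The discriminant of x^2 - 60x + 1437 is (-60)^2 - 4·(1437) = 3600 - 5748 = -2148, and 4·(-537) is not a perfect square in Q since -537 is squarefree and ≠ 1. Hence x^2 - 60x + 1437 is irreducible over Q and is the minimal polynomial of α.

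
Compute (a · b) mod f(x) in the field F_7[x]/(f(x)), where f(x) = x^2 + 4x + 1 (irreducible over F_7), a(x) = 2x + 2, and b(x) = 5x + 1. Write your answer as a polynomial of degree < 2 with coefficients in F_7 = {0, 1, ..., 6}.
a · b ≡ 6 (mod f(x))

Multiply in F_7[x]: a(x)·b(x) = (2x + 2)·(5x + 1) = 3x^2 + 5x + 2. This has degree ≥ 2, so divide by f(x) over F_7: 3x^2 + 5x + 2 = (3)·(x^2 + 4x + 1) + (6). Hence a·b ≡ 6 (mod f). (F_7[x]/(f) is a field with 7^2 = 49 elements since f is irreducible of degree 2.)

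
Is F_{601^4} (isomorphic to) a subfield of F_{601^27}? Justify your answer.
No: F_{601^4} is not a subfield of F_{601^27}

F_{p^m} embeds in F_{p^n} iff m | n. Here 4 ∤ 27 (since 27 = 6·4 + 3 with remainder 3 ≠ 0), so F_{601^4} is not a subfield of F_{601^27}. Equivalently: if it were, the tower law would give 4 = [F_{601^4}:F_601] dividing [F_{601^27}:F_601] = 27, contradiction.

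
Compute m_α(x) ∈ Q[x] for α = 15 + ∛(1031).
m_α(x) = x^3 - 45x^2 + 675x - 4406

Set β = α - 15 = ∛(1031), so β^3 = 1031. Then (α - 15)^3 - 1031 = 0, i.e. α is a root of g(x) = (x - 15)^3 - 1031 = x^3 - 45x^2 + 675x - 4406. Since g(x) = h(x - 15) where h(x) = x^3 - 1031, and h is irreducible over Q (because 1031 is not a perfect cube, so h has no rational root, and a monic cubic with no rational root is irreducible), g is also irreducible (irreducibility is preserved under the substitution x → x - 15). Hence m_α(x) = x^3 - 45x^2 + 675x - 4406.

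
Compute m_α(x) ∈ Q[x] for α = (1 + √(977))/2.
m_α(x) = x^2 - x - 244

From 2α - 1 = √(977), squaring gives (2α - 1)^2 = 977, i.e. 4α^2 - 4α + 1 = 977, so α^2 - α + (1 - 977)/4 = 0. Since 977 ≡ 1 (mod 4), (1 - 977)/4 = -244 ∈ Z. The polynomial x^2 - x - 244 has discriminant 1 - 4·(-244) = 977, which is not a perfect square in Q (d = 977 is squarefree and ≠ 1), so x^2 - x - 244 is irreducible over Q. It is the minimal polynomial of α.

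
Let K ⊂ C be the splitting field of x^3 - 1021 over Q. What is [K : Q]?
[K : Q] = 6

The roots of x^3 - 1021 are ∛1021, ω∛1021, ω^2∛1021 where ω = e^(2πi/3) is a primitive cube root of unity, so K = Q(∛1021, ω). Now [Q(∛1021):Q] = 3 (since 1021 is not a perfect cube, x^3 - 1021 is irreducible) and [Q(ω):Q] = 2. Both 2 and 3 divide [K:Q], and [K:Q] ≤ 3·2 = 6, so [K:Q] = 6. (Equivalently: Q(∛1021) ⊂ R but ω ∉ R, so [K : Q(∛1021)] = 2.)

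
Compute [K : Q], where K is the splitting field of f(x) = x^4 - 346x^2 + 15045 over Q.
[K : Q] = 4

Solving the quadratic in x^2: x^2 = (346 ± √(346^2 - 4·15045))/2 = (346 ± √59536)/2 = (346 ± 244)/2, giving x^2 = 51 or x^2 = 295. So f(x) = (x^2 - 51)(x^2 - 295) and the roots of f are ±√51, ±√295. Hence the splitting field is K = Q(√51, √295). Since 51 and 295 are distinct squarefree integers > 1, their product 15045 is not a perfect square, so √295 ∉ Q(√51). By the tower law [K:Q] = [Q(√51,√295):Q(√51)] · [Q(√51):Q] = 2 · 2 = 4.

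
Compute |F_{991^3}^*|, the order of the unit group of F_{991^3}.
|F_{991^3}^*| = 973242270

F_{991^3} has 991^3 = 973242271 elements; its multiplicative group consists of all nonzero elements, so |F_{991^3}^*| = 973242271 - 1 = 973242270. (It is cyclic since any finite subgroup of the multiplicative group of a field is cyclic.)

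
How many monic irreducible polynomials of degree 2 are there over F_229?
There are 26106 monic irreducible polynomials of degree 2 over F_229

Each element of F_{229^2} that lies in no proper subfield is a root of exactly one monic irreducible of degree 2 over F_229, and each such polynomial has 2 distinct roots in F_{229^2}. By Möbius inversion the count is N_229(2) = (1/2) Σ_{d|2} μ(2/d) · 229^d = (1/2)(μ(2)·229^1 + μ(1)·229^2) = 52212/2 = 26106.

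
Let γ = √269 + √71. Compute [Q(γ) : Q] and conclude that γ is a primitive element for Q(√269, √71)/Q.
[Q(γ) : Q] = 4 (equivalently, Q(γ) = Q(√269, √71))

Obviously Q(γ) ⊆ Q(√269, √71), and [Q(√269, √71):Q] = 4 (since 269, 71 are distinct squarefree integers > 1 with 19099 not a perfect square). To show equality we compute the minimal polynomial of γ. From γ = √269 + √71: γ^2 = 269 + 2√(19099) + 71 = 340 + 2√(19099), so γ^2 - 340 = 2√(19099); squaring, (γ^2 - 340)^2 = 4·19099, i.e. γ^4 - 680γ^2 + 115600 - 76396 = 0, i.e. γ^4 - 680γ^2 + 39204 = 0. So γ is a root of x^4 - 680x^2 + 39204. This polynomial is irreducible over Q: it has no rational root (each ±√269 ± √71 is irrational), and any factorization into two quadratics over Q would force √(19099) ∈ Q (pairing opposite roots) or √269, √71 ∈ Q (other pairings), all impossible. Hence [Q(γ):Q] = 4 = [Q(√269, √71):Q], so Q(γ) = Q(√269, √71).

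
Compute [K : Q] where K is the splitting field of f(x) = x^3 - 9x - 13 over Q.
[K : Q] = 6

By the rational root test, any rational root of the monic integer polynomial f(x) = x^3 - 9x - 13 must be an integer dividing the constant term -13, i.e. one of ±{1, 13}. Evaluating: f(1) = -21, f(-1) = -5, f(13) = 2067, f(-13) = -2093; none is 0, so f has no rational root and is therefore irreducible over Q (a cubic with no linear factor over a field is irreducible). For an irreducible cubic, the Galois group is A_3 or S_3 according as the discriminant disc(f) = -4a^3 - 27b^2 = -4·(-9)^3 - 27·(-13)^2 = -1647 is or is not a square in Q. Here disc(f) = -1647 is not a perfect square in Q, so the Galois group of f over Q is not contained in A_3 and must be all of S_3. The splitting field has degree |S_3| = 6 over Q, so [K : Q] = 6.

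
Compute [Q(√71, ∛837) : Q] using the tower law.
[Q(√71, ∛837) : Q] = 6

Let L = Q(√71, ∛837). Since Q(√71) ⊂ L and [Q(√71):Q] = 2, the tower law gives 2 | [L:Q]. Likewise Q(∛837) ⊂ L with [Q(∛837):Q] = 3 (because 837 is not a perfect cube), so 3 | [L:Q]. As gcd(2,3) = 1, [L:Q] is divisible by 6. Conversely L is generated over Q by √71 and ∛837, so [L:Q] ≤ 2·3 = 6. Therefore [Q(√71, ∛837) : Q] = 6.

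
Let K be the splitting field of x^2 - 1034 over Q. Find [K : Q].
[K : Q] = 2

f(x) = x^2 - 1034 factors as (x - √1034)(x + √1034). The splitting field is K = Q(√1034). Since 1034 is squarefree and > 1, it is not a perfect square, so x^2 - 1034 is irreducible over Q and [Q(√1034) : Q] = 2. Hence [K : Q] = 2.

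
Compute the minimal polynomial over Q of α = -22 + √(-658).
m_α(x) = x^2 + 44x + 1142

From α + 22 = √(-658), squaring gives (α + 22)^2 = -658, i.e. α^2 + 44α + 484 = -658, so α^2 + 44α + 1142 = 0. The discriminant of x^2 + 44x + 1142 is (44)^2 - 4·(1142) = 1936 - 4568 = -2632, and 4·(-658) is not a perfect square in Q since -658 is squarefree and ≠ 1. Hence x^2 + 44x + 1142 is irreducible over Q and is the minimal polynomial of α.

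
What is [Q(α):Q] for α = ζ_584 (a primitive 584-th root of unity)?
[Q(α):Q] = 288

The minimal polynomial of ζ_584 over Q is the 584-th cyclotomic polynomial Φ_584(x), which is irreducible over Q and has degree φ(584) = 288. Hence [Q(α):Q] = φ(584) = 288.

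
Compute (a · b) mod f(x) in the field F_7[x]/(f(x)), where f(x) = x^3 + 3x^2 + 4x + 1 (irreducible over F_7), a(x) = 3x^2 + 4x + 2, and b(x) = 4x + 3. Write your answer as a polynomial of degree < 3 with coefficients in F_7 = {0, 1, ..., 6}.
a · b ≡ 3x^2 + 1 (mod f(x))

Multiply in F_7[x]: a(x)·b(x) = (3x^2 + 4x + 2)·(4x + 3) = 5x^3 + 4x^2 + 6x + 6. This has degree ≥ 3, so divide by f(x) over F_7: 5x^3 + 4x^2 + 6x + 6 = (5)·(x^3 + 3x^2 + 4x + 1) + (3x^2 + 1). Hence a·b ≡ 3x^2 + 1 (mod f). (F_7[x]/(f) is a field with 7^3 = 343 elements since f is irreducible of degree 3.)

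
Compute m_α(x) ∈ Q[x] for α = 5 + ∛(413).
m_α(x) = x^3 - 15x^2 + 75x - 538

Set β = α - 5 = ∛(413), so β^3 = 413. Then (α - 5)^3 - 413 = 0, i.e. α is a root of g(x) = (x - 5)^3 - 413 = x^3 - 15x^2 + 75x - 538. Since g(x) = h(x - 5) where h(x) = x^3 - 413, and h is irreducible over Q (because 413 is not a perfect cube, so h has no rational root, and a monic cubic with no rational root is irreducible), g is also irreducible (irreducibility is preserved under the substitution x → x - 5). Hence m_α(x) = x^3 - 15x^2 + 75x - 538.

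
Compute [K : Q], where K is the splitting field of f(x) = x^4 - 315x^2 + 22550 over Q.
[K : Q] = 4

Solving the quadratic in x^2: x^2 = (315 ± √(315^2 - 4·22550))/2 = (315 ± √9025)/2 = (315 ± 95)/2, giving x^2 = 110 or x^2 = 205. So f(x) = (x^2 - 110)(x^2 - 205) and the roots of f are ±√110, ±√205. Hence the splitting field is K = Q(√110, √205). Since 110 and 205 are distinct squarefree integers > 1, their product 22550 is not a perfect square, so √205 ∉ Q(√110). By the tower law [K:Q] = [Q(√110,√205):Q(√110)] · [Q(√110):Q] = 2 · 2 = 4.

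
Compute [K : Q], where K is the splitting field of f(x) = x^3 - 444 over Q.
[K : Q] = 6

The roots of x^3 - 444 are ∛444, ω∛444, ω^2∛444 where ω = e^(2πi/3) is a primitive cube root of unity, so K = Q(∛444, ω). Now [Q(∛444):Q] = 3 (since 444 is not a perfect cube, x^3 - 444 is irreducible) and [Q(ω):Q] = 2. Both 2 and 3 divide [K:Q], and [K:Q] ≤ 3·2 = 6, so [K:Q] = 6. (Equivalently: Q(∛444) ⊂ R but ω ∉ R, so [K : Q(∛444)] = 2.)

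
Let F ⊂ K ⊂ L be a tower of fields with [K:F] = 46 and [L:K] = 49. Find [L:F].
[L:F] = 2254

The tower law says that for any tower of field extensions F ⊂ K ⊂ L with finite degrees, [L:F] = [L:K] · [K:F]. Here this gives [L:F] = 49 · 46 = 2254.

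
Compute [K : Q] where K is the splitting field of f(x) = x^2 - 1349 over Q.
[K : Q] = 2

f(x) = x^2 - 1349 factors as (x - √1349)(x + √1349). The splitting field is K = Q(√1349). Since 1349 is squarefree and > 1, it is not a perfect square, so x^2 - 1349 is irreducible over Q and [Q(√1349) : Q] = 2. Hence [K : Q] = 2.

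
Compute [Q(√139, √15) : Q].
[Q(√139, √15) : Q] = 4

[Q(√139):Q] = 2 (min poly x^2 - 139, irreducible since 139 is squarefree > 1). For the top step, suppose √15 ∈ Q(√139), say √15 = c + d√139 with c, d ∈ Q. Squaring: 15 = c^2 + 139d^2 + 2cd√139. Since √139 ∉ Q this forces 2cd = 0. If d = 0 then √15 = c ∈ Q, contradicting 15 squarefree > 1. If c = 0 then 15 = 139d^2, so 139·15 = (139d)^2 is a perfect square in Q — but 139·15 = 2085 is not a perfect square (since 139 and 15 are distinct squarefree integers). Contradiction. Hence √15 ∉ Q(√139), so x^2 - 15 stays irreducible over Q(√139) and [Q(√139, √15) : Q(√139)] = 2. By the tower law, [Q(√139, √15) : Q] = 2 · 2 = 4.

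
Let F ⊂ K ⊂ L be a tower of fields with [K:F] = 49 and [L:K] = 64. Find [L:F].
[L:F] = 3136

The tower law says that for any tower of field extensions F ⊂ K ⊂ L with finite degrees, [L:F] = [L:K] · [K:F]. Here this gives [L:F] = 64 · 49 = 3136.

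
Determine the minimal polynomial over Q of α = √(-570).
m_α(x) = x^2 + 570

α satisfies α^2 + 570 = 0, so x^2 + 570 annihilates α. Since d = -570 is squarefree and ≠ 1, it is not a perfect square in Q, so x^2 + 570 has no rational root and is therefore irreducible over Q (a degree-2 polynomial over a field is irreducible iff it has no root). Hence m_α(x) = x^2 + 570.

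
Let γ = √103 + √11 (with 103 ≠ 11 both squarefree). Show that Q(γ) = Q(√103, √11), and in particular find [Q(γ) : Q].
[Q(γ) : Q] = 4 (equivalently, Q(γ) = Q(√103, √11))

Obviously Q(γ) ⊆ Q(√103, √11), and [Q(√103, √11):Q] = 4 (since 103, 11 are distinct squarefree integers > 1 with 1133 not a perfect square). To show equality we compute the minimal polynomial of γ. From γ = √103 + √11: γ^2 = 103 + 2√(1133) + 11 = 114 + 2√(1133), so γ^2 - 114 = 2√(1133); squaring, (γ^2 - 114)^2 = 4·1133, i.e. γ^4 - 228γ^2 + 12996 - 4532 = 0, i.e. γ^4 - 228γ^2 + 8464 = 0. So γ is a root of x^4 - 228x^2 + 8464. This polynomial is irreducible over Q: it has no rational root (each ±√103 ± √11 is irrational), and any factorization into two quadratics over Q would force √(1133) ∈ Q (pairing opposite roots) or √103, √11 ∈ Q (other pairings), all impossible. Hence [Q(γ):Q] = 4 = [Q(√103, √11):Q], so Q(γ) = Q(√103, √11).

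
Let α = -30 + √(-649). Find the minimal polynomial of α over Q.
m_α(x) = x^2 + 60x + 1549

From α + 30 = √(-649), squaring gives (α + 30)^2 = -649, i.e. α^2 + 60α + 900 = -649, so α^2 + 60α + 1549 = 0. The discriminant of x^2 + 60x + 1549 is (60)^2 - 4·(1549) = 3600 - 6196 = -2596, and 4·(-649) is not a perfect square in Q since -649 is squarefree and ≠ 1. Hence x^2 + 60x + 1549 is irreducible over Q and is the minimal polynomial of α.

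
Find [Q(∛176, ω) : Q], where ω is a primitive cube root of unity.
[Q(∛176, ω) : Q] = 6

[Q(∛176):Q] = 3 (min poly x^3 - 176, irreducible since 176 is not a perfect cube). [Q(ω):Q] = 2 (min poly x^2 + x + 1). Since Q(∛176) ⊂ R and ω ∉ R, we have ω ∉ Q(∛176), so x^2 + x + 1 remains irreducible over Q(∛176) and [Q(∛176, ω) : Q(∛176)] = 2. By the tower law, [Q(∛176, ω) : Q] = 3 · 2 = 6. (In fact Q(∛176, ω) is the splitting field of x^3 - 176 over Q.)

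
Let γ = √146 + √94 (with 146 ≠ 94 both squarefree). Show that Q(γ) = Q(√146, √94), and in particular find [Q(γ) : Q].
[Q(γ) : Q] = 4 (equivalently, Q(γ) = Q(√146, √94))

Obviously Q(γ) ⊆ Q(√146, √94), and [Q(√146, √94):Q] = 4 (since 146, 94 are distinct squarefree integers > 1 with 13724 not a perfect square). To show equality we compute the minimal polynomial of γ. From γ = √146 + √94: γ^2 = 146 + 2√(13724) + 94 = 240 + 2√(13724), so γ^2 - 240 = 2√(13724); squaring, (γ^2 - 240)^2 = 4·13724, i.e. γ^4 - 480γ^2 + 57600 - 54896 = 0, i.e. γ^4 - 480γ^2 + 2704 = 0. So γ is a root of x^4 - 480x^2 + 2704. This polynomial is irreducible over Q: it has no rational root (each ±√146 ± √94 is irrational), and any factorization into two quadratics over Q would force √(13724) ∈ Q (pairing opposite roots) or √146, √94 ∈ Q (other pairings), all impossible. Hence [Q(γ):Q] = 4 = [Q(√146, √94):Q], so Q(γ) = Q(√146, √94).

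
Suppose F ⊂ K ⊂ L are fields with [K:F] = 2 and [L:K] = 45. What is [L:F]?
[L:F] = 90

The tower law says that for any tower of field extensions F ⊂ K ⊂ L with finite degrees, [L:F] = [L:K] · [K:F]. Here this gives [L:F] = 45 · 2 = 90.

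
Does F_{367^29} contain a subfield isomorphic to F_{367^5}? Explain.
No: F_{367^5} is not a subfield of F_{367^29}

F_{p^m} embeds in F_{p^n} iff m | n. Here 5 ∤ 29 (since 29 = 5·5 + 4 with remainder 4 ≠ 0), so F_{367^5} is not a subfield of F_{367^29}. Equivalently: if it were, the tower law would give 5 = [F_{367^5}:F_367] dividing [F_{367^29}:F_367] = 29, contradiction.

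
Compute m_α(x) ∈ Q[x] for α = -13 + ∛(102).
m_α(x) = x^3 + 39x^2 + 507x + 2095

Set β = α + 13 = ∛(102), so β^3 = 102. Then (α + 13)^3 - 102 = 0, i.e. α is a root of g(x) = (x + 13)^3 - 102 = x^3 + 39x^2 + 507x + 2095. Since g(x) = h(x + 13) where h(x) = x^3 - 102, and h is irreducible over Q (because 102 is not a perfect cube, so h has no rational root, and a monic cubic with no rational root is irreducible), g is also irreducible (irreducibility is preserved under the substitution x → x + 13). Hence m_α(x) = x^3 + 39x^2 + 507x + 2095.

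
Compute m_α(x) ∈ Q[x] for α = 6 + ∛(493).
m_α(x) = x^3 - 18x^2 + 108x - 709

Set β = α - 6 = ∛(493), so β^3 = 493. Then (α - 6)^3 - 493 = 0, i.e. α is a root of g(x) = (x - 6)^3 - 493 = x^3 - 18x^2 + 108x - 709. Since g(x) = h(x - 6) where h(x) = x^3 - 493, and h is irreducible over Q (because 493 is not a perfect cube, so h has no rational root, and a monic cubic with no rational root is irreducible), g is also irreducible (irreducibility is preserved under the substitution x → x - 6). Hence m_α(x) = x^3 - 18x^2 + 108x - 709.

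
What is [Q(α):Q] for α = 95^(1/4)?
[Q(α):Q] = 4

α is a root of x^4 - 95. By Eisenstein's criterion at the prime p = 5 (which divides the constant term 95 but p^2 = 25 does not, since 95 is squarefree), x^4 - 95 is irreducible over Q. Hence [Q(α):Q] = 4.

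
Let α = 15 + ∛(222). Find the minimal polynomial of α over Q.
m_α(x) = x^3 - 45x^2 + 675x - 3597

Set β = α - 15 = ∛(222), so β^3 = 222. Then (α - 15)^3 - 222 = 0, i.e. α is a root of g(x) = (x - 15)^3 - 222 = x^3 - 45x^2 + 675x - 3597. Since g(x) = h(x - 15) where h(x) = x^3 - 222, and h is irreducible over Q (because 222 is not a perfect cube, so h has no rational root, and a monic cubic with no rational root is irreducible), g is also irreducible (irreducibility is preserved under the substitution x → x - 15). Hence m_α(x) = x^3 - 45x^2 + 675x - 3597.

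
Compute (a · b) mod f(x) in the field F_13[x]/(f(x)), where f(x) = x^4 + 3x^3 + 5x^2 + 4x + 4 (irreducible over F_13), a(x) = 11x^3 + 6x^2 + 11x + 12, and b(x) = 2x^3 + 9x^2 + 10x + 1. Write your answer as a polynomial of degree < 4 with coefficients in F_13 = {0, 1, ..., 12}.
a · b ≡ 6x^3 + 4x^2 + 5x + 1 (mod f(x))

Multiply in F_13[x]: a(x)·b(x) = (11x^3 + 6x^2 + 11x + 12)·(2x^3 + 9x^2 + 10x + 1) = 9x^6 + 7x^5 + 4x^4 + 12x^3 + 3x^2 + x + 12. This has degree ≥ 4, so divide by f(x) over F_13: 9x^6 + 7x^5 + 4x^4 + 12x^3 + 3x^2 + x + 12 = (9x^2 + 6x + 6)·(x^4 + 3x^3 + 5x^2 + 4x + 4) + (6x^3 + 4x^2 + 5x + 1). Hence a·b ≡ 6x^3 + 4x^2 + 5x + 1 (mod f). (F_13[x]/(f) is a field with 13^4 = 28561 elements since f is irreducible of degree 4.)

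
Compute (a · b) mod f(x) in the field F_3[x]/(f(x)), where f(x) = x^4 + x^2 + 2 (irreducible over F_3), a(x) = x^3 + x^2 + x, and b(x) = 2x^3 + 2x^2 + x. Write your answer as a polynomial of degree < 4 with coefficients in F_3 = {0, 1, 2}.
a · b ≡ 2x^3 + x (mod f(x))

Multiply in F_3[x]: a(x)·b(x) = (x^3 + x^2 + x)·(2x^3 + 2x^2 + x) = 2x^6 + x^5 + 2x^4 + x^2. This has degree ≥ 4, so divide by f(x) over F_3: 2x^6 + x^5 + 2x^4 + x^2 = (2x^2 + x)·(x^4 + x^2 + 2) + (2x^3 + x). Hence a·b ≡ 2x^3 + x (mod f). (F_3[x]/(f) is a field with 3^4 = 81 elements since f is irreducible of degree 4.)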